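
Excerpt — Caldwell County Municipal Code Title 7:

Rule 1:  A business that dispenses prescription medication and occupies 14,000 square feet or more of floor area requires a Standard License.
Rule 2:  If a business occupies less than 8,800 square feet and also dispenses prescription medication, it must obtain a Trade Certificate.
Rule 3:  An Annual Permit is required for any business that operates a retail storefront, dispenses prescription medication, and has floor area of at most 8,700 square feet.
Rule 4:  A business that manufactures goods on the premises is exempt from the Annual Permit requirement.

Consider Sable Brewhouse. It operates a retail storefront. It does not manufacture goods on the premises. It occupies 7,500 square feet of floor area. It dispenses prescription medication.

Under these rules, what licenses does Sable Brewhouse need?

Annual Permit, Trade Certificate

Rule 1: dispenses prescription medication; floor area 7,500 square feet < 14,000 square feet → Standard License not required.
Rule 2: floor area 7,500 square feet < 8,800 square feet; dispenses prescription medication → Trade Certificate required.
Rule 3: operates a retail storefront; dispenses prescription medication; floor area 7,500 square feet ≤ 8,700 square feet → Annual Permit required.
Rule 4: does not manufacture goods on the premises → Annual Permit exemption does not apply.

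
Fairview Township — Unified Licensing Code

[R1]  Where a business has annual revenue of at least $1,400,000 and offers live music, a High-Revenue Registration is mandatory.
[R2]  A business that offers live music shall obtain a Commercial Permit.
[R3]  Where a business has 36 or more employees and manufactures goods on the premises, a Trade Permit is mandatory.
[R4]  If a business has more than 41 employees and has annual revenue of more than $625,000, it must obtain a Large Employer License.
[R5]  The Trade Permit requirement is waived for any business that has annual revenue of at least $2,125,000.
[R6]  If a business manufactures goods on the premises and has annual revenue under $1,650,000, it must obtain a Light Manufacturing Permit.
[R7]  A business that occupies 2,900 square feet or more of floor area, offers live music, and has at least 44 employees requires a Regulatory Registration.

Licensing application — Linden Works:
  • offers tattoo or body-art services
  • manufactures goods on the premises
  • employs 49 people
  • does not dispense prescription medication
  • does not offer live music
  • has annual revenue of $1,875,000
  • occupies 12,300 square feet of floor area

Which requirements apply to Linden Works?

[R1] revenue $1,875,000 ≥ $1,400,000; does not offer live music → High-Revenue Registration not required.
[R2] does not offer live music → Commercial Permit not required.
[R3] employees 49 ≥ 36; manufactures goods on the premises → Trade Permit required.
[R4] employees 49 > 41; revenue $1,875,000 > $625,000 → Large Employer License required.
[R5] revenue $1,875,000 < $2,125,000 → Trade Permit exemption does not apply.
[R6] manufactures goods on the premises; revenue $1,875,000 ≥ $1,650,000 → Light Manufacturing Permit not required.
[R7] floor area 12,300 square feet ≥ 2,900 square feet; does not offer live music; employees 49 ≥ 44 → Regulatory Registration not required.

Large Employer License, Trade Permit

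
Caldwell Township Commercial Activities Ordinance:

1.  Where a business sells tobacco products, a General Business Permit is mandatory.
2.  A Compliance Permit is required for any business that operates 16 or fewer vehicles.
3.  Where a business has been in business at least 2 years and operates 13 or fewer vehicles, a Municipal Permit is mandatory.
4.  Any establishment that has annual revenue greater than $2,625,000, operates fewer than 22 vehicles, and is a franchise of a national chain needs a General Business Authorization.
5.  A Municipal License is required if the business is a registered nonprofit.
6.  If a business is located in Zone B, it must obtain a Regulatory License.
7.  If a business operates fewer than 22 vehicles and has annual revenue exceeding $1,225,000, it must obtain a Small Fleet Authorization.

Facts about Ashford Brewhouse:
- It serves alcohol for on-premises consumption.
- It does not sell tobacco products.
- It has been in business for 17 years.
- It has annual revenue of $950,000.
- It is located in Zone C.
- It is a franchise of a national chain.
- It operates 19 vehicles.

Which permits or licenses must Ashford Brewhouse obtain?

1. does not sell tobacco products → General Business Permit not required.
2. vehicles 19 > 16 → Compliance Permit not required.
3. years in business 17 ≥ 2; vehicles 19 > 13 → Municipal Permit not required.
4. revenue $950,000 ≤ $2,625,000; vehicles 19 < 22; is a franchise of a national chain → General Business Authorization not required.
5. is a franchise of a national chain (not: is a registered nonprofit) → Municipal License not required.
6. is located in Zone C (not: is located in Zone B) → Regulatory License not required.
7. vehicles 19 < 22; revenue $950,000 ≤ $1,225,000 → Small Fleet Authorization not required.

None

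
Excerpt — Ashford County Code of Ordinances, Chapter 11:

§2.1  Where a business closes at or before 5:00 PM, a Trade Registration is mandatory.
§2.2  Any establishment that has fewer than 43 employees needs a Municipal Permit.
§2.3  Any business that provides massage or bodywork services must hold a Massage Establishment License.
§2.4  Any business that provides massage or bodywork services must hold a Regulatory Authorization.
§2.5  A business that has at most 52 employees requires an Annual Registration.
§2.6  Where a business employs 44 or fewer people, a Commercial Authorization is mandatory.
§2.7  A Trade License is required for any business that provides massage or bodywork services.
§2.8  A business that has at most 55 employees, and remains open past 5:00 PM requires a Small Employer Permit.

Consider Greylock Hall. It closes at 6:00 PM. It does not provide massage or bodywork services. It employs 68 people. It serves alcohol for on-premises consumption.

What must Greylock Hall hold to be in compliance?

§2.1 closes 6:00 PM, after 5:00 PM → Trade Registration not required.
§2.2 employees 68 ≥ 43 → Municipal Permit not required.
§2.3 does not provide massage or bodywork services → Massage Establishment License not required.
§2.4 does not provide massage or bodywork services → Regulatory Authorization not required.
§2.5 employees 68 > 52 → Annual Registration not required.
§2.6 employees 68 > 44 → Commercial Authorization not required.
§2.7 does not provide massage or bodywork services → Trade License not required.
§2.8 employees 68 > 55; closes 6:00 PM, after 5:00 PM → Small Employer Permit not required.

None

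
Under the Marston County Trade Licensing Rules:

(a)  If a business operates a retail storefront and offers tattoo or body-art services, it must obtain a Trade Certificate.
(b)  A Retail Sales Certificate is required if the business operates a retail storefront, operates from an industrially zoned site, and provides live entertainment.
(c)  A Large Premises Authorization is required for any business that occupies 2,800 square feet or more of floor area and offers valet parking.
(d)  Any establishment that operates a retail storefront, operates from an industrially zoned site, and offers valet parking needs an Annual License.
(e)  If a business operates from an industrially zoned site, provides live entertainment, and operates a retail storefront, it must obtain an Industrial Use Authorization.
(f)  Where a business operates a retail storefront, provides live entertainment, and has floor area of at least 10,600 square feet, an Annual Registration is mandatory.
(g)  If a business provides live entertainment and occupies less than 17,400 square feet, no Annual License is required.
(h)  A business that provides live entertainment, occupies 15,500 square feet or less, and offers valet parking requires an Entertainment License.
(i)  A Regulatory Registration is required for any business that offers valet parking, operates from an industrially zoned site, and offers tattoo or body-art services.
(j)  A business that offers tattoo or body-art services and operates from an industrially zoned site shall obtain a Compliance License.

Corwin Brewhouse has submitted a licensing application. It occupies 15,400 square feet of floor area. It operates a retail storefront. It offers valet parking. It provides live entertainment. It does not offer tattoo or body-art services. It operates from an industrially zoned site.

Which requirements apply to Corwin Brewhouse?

Annual Registration, Entertainment License, Industrial Use Authorization, Large Premises Authorization, Retail Sales Certificate

(a) operates a retail storefront; does not offer tattoo or body-art services → Trade Certificate not required.
(b) operates a retail storefront; operates from an industrially zoned site; provides live entertainment → Retail Sales Certificate required.
(c) floor area 15,400 square feet ≥ 2,800 square feet; offers valet parking → Large Premises Authorization required.
(d) operates a retail storefront; operates from an industrially zoned site; offers valet parking → Annual License required.
(e) operates from an industrially zoned site; provides live entertainment; operates a retail storefront → Industrial Use Authorization required.
(f) operates a retail storefront; provides live entertainment; floor area 15,400 square feet ≥ 10,600 square feet → Annual Registration required.
(g) provides live entertainment; floor area 15,400 square feet < 17,400 square feet → exempt from Annual License.
(h) provides live entertainment; floor area 15,400 square feet ≤ 15,500 square feet; offers valet parking → Entertainment License required.
(i) offers valet parking; operates from an industrially zoned site; does not offer tattoo or body-art services → Regulatory Registration not required.
(j) does not offer tattoo or body-art services; operates from an industrially zoned site → Compliance License not required.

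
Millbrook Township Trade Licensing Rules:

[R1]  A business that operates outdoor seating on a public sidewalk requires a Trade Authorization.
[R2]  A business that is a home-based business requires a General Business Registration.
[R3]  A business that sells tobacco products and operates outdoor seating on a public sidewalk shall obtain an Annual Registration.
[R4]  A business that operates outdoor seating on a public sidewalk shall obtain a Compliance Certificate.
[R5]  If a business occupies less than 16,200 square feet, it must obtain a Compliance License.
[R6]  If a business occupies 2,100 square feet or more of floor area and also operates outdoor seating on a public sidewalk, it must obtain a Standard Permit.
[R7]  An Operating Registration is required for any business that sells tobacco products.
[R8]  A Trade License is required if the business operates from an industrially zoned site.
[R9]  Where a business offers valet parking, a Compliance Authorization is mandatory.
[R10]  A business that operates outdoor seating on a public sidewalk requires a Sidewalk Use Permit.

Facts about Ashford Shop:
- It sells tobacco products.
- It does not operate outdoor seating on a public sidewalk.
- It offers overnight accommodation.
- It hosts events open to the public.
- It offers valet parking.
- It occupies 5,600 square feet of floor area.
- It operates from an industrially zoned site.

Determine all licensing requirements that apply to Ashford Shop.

[R1] does not operate outdoor seating on a public sidewalk → Trade Authorization not required.
[R2] operates from an industrially zoned site (not: is a home-based business) → General Business Registration not required.
[R3] sells tobacco products; does not operate outdoor seating on a public sidewalk → Annual Registration not required.
[R4] does not operate outdoor seating on a public sidewalk → Compliance Certificate not required.
[R5] floor area 5,600 square feet < 16,200 square feet → Compliance License required.
[R6] floor area 5,600 square feet ≥ 2,100 square feet; does not operate outdoor seating on a public sidewalk → Standard Permit not required.
[R7] sells tobacco products → Operating Registration required.
[R8] operates from an industrially zoned site → Trade License required.
[R9] offers valet parking → Compliance Authorization required.
[R10] does not operate outdoor seating on a public sidewalk → Sidewalk Use Permit not required.

Compliance Authorization, Compliance License, Operating Registration, Trade License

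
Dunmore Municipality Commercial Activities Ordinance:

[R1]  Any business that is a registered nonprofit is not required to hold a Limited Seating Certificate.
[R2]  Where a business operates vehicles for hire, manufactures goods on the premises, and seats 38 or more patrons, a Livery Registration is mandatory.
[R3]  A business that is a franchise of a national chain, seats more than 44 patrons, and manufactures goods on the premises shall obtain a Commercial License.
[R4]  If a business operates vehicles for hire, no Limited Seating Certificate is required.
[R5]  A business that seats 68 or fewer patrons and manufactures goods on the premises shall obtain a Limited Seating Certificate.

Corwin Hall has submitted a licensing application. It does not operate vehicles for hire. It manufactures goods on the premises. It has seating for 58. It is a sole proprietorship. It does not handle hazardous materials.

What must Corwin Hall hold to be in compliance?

[R1] is a sole proprietorship (not: is a registered nonprofit) → Limited Seating Certificate exemption does not apply.
[R2] does not operate vehicles for hire; manufactures goods on the premises; seating 58 ≥ 38 → Livery Registration not required.
[R3] is a sole proprietorship (not: is a franchise of a national chain); seating 58 > 44; manufactures goods on the premises → Commercial License not required.
[R4] does not operate vehicles for hire → Limited Seating Certificate exemption does not apply.
[R5] seating 58 ≤ 68; manufactures goods on the premises → Limited Seating Certificate required.

Limited Seating Certificate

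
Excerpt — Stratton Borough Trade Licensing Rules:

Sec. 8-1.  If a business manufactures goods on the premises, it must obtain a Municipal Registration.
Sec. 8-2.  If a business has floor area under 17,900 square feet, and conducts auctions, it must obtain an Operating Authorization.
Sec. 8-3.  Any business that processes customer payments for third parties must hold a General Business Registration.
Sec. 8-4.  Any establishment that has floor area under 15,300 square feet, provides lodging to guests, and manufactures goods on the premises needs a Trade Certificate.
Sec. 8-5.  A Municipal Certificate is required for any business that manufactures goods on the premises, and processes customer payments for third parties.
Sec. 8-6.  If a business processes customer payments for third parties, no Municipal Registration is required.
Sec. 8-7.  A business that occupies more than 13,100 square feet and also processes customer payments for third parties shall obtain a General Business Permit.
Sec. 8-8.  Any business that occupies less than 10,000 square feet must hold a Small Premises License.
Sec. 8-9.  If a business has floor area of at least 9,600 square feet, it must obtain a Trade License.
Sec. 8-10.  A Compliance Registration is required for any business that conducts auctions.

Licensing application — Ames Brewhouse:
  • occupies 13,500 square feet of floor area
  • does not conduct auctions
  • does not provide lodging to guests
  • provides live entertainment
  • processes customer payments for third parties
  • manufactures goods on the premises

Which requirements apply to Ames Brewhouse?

Sec. 8-1. manufactures goods on the premises → Municipal Registration required.
Sec. 8-2. floor area 13,500 square feet < 17,900 square feet; does not conduct auctions → Operating Authorization not required.
Sec. 8-3. processes customer payments for third parties → General Business Registration required.
Sec. 8-4. floor area 13,500 square feet < 15,300 square feet; does not provide lodging to guests; manufactures goods on the premises → Trade Certificate not required.
Sec. 8-5. manufactures goods on the premises; processes customer payments for third parties → Municipal Certificate required.
Sec. 8-6. processes customer payments for third parties → exempt from Municipal Registration.
Sec. 8-7. floor area 13,500 square feet > 13,100 square feet; processes customer payments for third parties → General Business Permit required.
Sec. 8-8. floor area 13,500 square feet ≥ 10,000 square feet → Small Premises License not required.
Sec. 8-9. floor area 13,500 square feet ≥ 9,600 square feet → Trade License required.
Sec. 8-10. does not conduct auctions → Compliance Registration not required.

General Business Permit, General Business Registration, Municipal Certificate, Trade License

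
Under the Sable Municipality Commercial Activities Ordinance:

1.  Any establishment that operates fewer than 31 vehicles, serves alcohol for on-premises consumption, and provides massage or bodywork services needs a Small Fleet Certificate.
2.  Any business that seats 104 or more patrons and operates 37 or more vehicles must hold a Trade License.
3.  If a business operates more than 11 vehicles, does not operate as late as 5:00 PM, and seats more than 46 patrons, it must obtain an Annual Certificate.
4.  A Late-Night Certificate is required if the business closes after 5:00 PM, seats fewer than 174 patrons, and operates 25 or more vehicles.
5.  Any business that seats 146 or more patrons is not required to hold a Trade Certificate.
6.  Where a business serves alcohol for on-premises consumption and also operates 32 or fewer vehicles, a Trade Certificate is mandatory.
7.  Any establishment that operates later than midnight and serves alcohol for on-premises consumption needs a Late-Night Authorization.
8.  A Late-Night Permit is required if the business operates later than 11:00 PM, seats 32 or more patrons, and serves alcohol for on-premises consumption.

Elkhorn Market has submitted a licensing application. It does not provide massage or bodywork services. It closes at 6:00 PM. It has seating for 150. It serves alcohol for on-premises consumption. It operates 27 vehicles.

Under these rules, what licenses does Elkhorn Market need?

1. vehicles 27 < 31; serves alcohol for on-premises consumption; does not provide massage or bodywork services → Small Fleet Certificate not required.
2. seating 150 ≥ 104; vehicles 27 < 37 → Trade License not required.
3. vehicles 27 > 11; closes 6:00 PM, after 5:00 PM; seating 150 > 46 → Annual Certificate not required.
4. closes 6:00 PM, after 5:00 PM; seating 150 < 174; vehicles 27 ≥ 25 → Late-Night Certificate required.
5. seating 150 ≥ 146 → exempt from Trade Certificate.
6. serves alcohol for on-premises consumption; vehicles 27 ≤ 32 → Trade Certificate required.
7. closes 6:00 PM, at/before midnight; serves alcohol for on-premises consumption → Late-Night Authorization not required.
8. closes 6:00 PM, at/before 11:00 PM; seating 150 ≥ 32; serves alcohol for on-premises consumption → Late-Night Permit not required.

Late-Night Certificate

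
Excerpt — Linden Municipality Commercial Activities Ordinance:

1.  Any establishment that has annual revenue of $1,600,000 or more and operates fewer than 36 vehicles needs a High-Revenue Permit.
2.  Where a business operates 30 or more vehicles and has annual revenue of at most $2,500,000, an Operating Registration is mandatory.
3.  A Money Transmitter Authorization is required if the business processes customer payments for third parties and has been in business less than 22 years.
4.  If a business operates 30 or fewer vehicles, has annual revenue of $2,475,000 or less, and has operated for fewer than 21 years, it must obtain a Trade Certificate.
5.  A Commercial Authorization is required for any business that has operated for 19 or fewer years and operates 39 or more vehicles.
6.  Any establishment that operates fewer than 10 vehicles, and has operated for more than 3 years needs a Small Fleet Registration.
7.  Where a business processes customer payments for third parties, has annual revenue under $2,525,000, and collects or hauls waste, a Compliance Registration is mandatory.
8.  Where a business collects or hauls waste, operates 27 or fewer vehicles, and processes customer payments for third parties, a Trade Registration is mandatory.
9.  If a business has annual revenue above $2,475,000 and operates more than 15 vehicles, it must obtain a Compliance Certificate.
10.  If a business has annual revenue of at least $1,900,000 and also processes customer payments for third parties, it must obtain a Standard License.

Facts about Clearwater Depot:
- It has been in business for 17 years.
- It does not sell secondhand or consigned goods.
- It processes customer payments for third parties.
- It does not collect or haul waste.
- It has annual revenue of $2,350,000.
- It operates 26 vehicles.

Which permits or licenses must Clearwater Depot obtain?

High-Revenue Permit, Money Transmitter Authorization, Standard License, Trade Certificate

1. revenue $2,350,000 ≥ $1,600,000; vehicles 26 < 36 → High-Revenue Permit required.
2. vehicles 26 < 30; revenue $2,350,000 ≤ $2,500,000 → Operating Registration not required.
3. processes customer payments for third parties; years in business 17 < 22 → Money Transmitter Authorization required.
4. vehicles 26 ≤ 30; revenue $2,350,000 ≤ $2,475,000; years in business 17 < 21 → Trade Certificate required.
5. years in business 17 ≤ 19; vehicles 26 < 39 → Commercial Authorization not required.
6. vehicles 26 ≥ 10; years in business 17 > 3 → Small Fleet Registration not required.
7. processes customer payments for third parties; revenue $2,350,000 < $2,525,000; does not collect or haul waste → Compliance Registration not required.
8. does not collect or haul waste; vehicles 26 ≤ 27; processes customer payments for third parties → Trade Registration not required.
9. revenue $2,350,000 ≤ $2,475,000; vehicles 26 > 15 → Compliance Certificate not required.
10. revenue $2,350,000 ≥ $1,900,000; processes customer payments for third parties → Standard License required.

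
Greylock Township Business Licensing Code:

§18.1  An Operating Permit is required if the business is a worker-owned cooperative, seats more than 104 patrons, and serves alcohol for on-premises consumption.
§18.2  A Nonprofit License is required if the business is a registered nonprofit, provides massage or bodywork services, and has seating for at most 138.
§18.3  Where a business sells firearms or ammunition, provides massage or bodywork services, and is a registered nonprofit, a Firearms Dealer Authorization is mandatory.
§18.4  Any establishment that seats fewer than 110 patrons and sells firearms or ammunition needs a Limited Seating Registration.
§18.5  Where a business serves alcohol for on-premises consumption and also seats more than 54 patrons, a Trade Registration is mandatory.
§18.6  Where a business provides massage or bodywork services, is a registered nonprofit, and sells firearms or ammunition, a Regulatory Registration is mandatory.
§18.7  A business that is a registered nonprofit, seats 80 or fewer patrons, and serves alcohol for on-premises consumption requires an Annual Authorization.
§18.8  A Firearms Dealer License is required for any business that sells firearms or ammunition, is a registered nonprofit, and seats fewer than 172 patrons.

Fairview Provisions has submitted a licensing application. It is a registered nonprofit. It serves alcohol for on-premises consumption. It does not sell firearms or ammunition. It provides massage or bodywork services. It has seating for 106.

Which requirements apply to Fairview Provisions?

Nonprofit License, Trade Registration

§18.1 is a registered nonprofit (not: is a worker-owned cooperative); seating 106 > 104; serves alcohol for on-premises consumption → Operating Permit not required.
§18.2 is a registered nonprofit; provides massage or bodywork services; seating 106 ≤ 138 → Nonprofit License required.
§18.3 does not sell firearms or ammunition; provides massage or bodywork services; is a registered nonprofit → Firearms Dealer Authorization not required.
§18.4 seating 106 < 110; does not sell firearms or ammunition → Limited Seating Registration not required.
§18.5 serves alcohol for on-premises consumption; seating 106 > 54 → Trade Registration required.
§18.6 provides massage or bodywork services; is a registered nonprofit; does not sell firearms or ammunition → Regulatory Registration not required.
§18.7 is a registered nonprofit; seating 106 > 80; serves alcohol for on-premises consumption → Annual Authorization not required.
§18.8 does not sell firearms or ammunition; is a registered nonprofit; seating 106 < 172 → Firearms Dealer License not required.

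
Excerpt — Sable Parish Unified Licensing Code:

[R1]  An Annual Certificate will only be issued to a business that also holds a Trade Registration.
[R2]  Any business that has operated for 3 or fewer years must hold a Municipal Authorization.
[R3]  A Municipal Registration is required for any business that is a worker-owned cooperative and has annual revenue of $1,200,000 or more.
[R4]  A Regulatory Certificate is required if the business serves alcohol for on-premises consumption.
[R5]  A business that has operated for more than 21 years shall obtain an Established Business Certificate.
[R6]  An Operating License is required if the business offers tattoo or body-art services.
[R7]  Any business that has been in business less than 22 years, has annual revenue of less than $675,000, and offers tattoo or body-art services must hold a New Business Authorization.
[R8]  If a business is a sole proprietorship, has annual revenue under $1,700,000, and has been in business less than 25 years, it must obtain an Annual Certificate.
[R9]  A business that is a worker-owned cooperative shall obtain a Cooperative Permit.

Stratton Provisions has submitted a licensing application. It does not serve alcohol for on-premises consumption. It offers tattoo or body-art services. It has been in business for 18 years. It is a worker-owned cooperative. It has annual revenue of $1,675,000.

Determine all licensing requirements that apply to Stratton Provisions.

Cooperative Permit, Municipal Registration, Operating License

[R1] Annual Certificate is not required → no effect.
[R2] years in business 18 > 3 → Municipal Authorization not required.
[R3] is a worker-owned cooperative; revenue $1,675,000 ≥ $1,200,000 → Municipal Registration required.
[R4] does not serve alcohol for on-premises consumption → Regulatory Certificate not required.
[R5] years in business 18 ≤ 21 → Established Business Certificate not required.
[R6] offers tattoo or body-art services → Operating License required.
[R7] years in business 18 < 22; revenue $1,675,000 ≥ $675,000; offers tattoo or body-art services → New Business Authorization not required.
[R8] is a worker-owned cooperative (not: is a sole proprietorship); revenue $1,675,000 < $1,700,000; years in business 18 < 25 → Annual Certificate not required.
[R9] is a worker-owned cooperative → Cooperative Permit required.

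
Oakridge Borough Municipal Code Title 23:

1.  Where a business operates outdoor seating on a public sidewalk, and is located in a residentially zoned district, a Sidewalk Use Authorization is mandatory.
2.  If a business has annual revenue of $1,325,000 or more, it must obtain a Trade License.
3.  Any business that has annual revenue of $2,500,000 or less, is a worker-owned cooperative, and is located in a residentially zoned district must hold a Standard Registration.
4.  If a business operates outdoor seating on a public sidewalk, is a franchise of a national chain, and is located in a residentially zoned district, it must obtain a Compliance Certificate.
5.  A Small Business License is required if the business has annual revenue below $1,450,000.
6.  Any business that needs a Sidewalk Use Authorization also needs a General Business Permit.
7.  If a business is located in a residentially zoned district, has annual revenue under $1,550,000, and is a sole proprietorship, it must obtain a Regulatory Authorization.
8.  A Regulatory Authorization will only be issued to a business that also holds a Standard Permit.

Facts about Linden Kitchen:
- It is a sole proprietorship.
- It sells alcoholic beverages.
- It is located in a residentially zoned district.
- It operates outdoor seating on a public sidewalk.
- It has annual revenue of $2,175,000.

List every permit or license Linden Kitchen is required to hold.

1. operates outdoor seating on a public sidewalk; is located in a residentially zoned district → Sidewalk Use Authorization required.
2. revenue $2,175,000 ≥ $1,325,000 → Trade License required.
3. revenue $2,175,000 ≤ $2,500,000; is a sole proprietorship (not: is a worker-owned cooperative); is located in a residentially zoned district → Standard Registration not required.
4. operates outdoor seating on a public sidewalk; is a sole proprietorship (not: is a franchise of a national chain); is located in a residentially zoned district → Compliance Certificate not required.
5. revenue $2,175,000 ≥ $1,450,000 → Small Business License not required.
6. Sidewalk Use Authorization is required → General Business Permit also required.
7. is located in a residentially zoned district; revenue $2,175,000 ≥ $1,550,000; is a sole proprietorship → Regulatory Authorization not required.
8. Regulatory Authorization is not required → no effect.

General Business Permit, Sidewalk Use Authorization, Trade License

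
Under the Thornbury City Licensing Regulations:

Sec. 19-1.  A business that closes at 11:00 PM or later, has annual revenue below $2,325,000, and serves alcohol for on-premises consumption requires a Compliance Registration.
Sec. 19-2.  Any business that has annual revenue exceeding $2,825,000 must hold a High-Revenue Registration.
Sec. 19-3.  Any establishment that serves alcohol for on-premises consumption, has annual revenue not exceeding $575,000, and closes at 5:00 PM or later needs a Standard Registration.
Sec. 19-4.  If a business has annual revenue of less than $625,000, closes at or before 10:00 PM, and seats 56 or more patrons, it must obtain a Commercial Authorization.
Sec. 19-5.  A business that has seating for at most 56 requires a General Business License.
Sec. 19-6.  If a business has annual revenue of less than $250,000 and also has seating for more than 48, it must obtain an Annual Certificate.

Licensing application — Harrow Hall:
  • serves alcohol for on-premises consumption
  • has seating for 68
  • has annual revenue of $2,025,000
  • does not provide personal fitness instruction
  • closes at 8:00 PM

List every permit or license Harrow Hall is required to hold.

None

Sec. 19-1. closes 8:00 PM, at/before 11:00 PM; revenue $2,025,000 < $2,325,000; serves alcohol for on-premises consumption → Compliance Registration not required.
Sec. 19-2. revenue $2,025,000 ≤ $2,825,000 → High-Revenue Registration not required.
Sec. 19-3. serves alcohol for on-premises consumption; revenue $2,025,000 > $575,000; closes 8:00 PM, after 5:00 PM → Standard Registration not required.
Sec. 19-4. revenue $2,025,000 ≥ $625,000; closes 8:00 PM, at/before 10:00 PM; seating 68 ≥ 56 → Commercial Authorization not required.
Sec. 19-5. seating 68 > 56 → General Business License not required.
Sec. 19-6. revenue $2,025,000 ≥ $250,000; seating 68 > 48 → Annual Certificate not required.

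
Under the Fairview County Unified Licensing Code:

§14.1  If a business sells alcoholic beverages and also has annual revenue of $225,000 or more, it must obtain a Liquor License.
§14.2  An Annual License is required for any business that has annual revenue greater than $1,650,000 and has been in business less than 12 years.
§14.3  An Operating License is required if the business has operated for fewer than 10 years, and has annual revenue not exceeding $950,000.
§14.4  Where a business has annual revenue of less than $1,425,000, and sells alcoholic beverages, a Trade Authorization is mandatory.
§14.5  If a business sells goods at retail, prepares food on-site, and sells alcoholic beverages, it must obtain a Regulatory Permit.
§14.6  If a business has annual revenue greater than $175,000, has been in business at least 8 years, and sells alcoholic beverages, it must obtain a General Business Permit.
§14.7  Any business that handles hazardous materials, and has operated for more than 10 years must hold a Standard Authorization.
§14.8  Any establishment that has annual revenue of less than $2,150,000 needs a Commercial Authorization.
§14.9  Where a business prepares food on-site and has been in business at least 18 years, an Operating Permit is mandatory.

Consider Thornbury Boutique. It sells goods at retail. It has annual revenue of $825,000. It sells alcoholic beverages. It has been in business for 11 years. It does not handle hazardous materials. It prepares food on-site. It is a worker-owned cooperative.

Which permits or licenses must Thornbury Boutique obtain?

§14.1 sells alcoholic beverages; revenue $825,000 ≥ $225,000 → Liquor License required.
§14.2 revenue $825,000 ≤ $1,650,000; years in business 11 < 12 → Annual License not required.
§14.3 years in business 11 ≥ 10; revenue $825,000 ≤ $950,000 → Operating License not required.
§14.4 revenue $825,000 < $1,425,000; sells alcoholic beverages → Trade Authorization required.
§14.5 sells goods at retail; prepares food on-site; sells alcoholic beverages → Regulatory Permit required.
§14.6 revenue $825,000 > $175,000; years in business 11 ≥ 8; sells alcoholic beverages → General Business Permit required.
§14.7 does not handle hazardous materials; years in business 11 > 10 → Standard Authorization not required.
§14.8 revenue $825,000 < $2,150,000 → Commercial Authorization required.
§14.9 prepares food on-site; years in business 11 < 18 → Operating Permit not required.

Commercial Authorization, General Business Permit, Liquor License, Regulatory Permit, Trade Authorization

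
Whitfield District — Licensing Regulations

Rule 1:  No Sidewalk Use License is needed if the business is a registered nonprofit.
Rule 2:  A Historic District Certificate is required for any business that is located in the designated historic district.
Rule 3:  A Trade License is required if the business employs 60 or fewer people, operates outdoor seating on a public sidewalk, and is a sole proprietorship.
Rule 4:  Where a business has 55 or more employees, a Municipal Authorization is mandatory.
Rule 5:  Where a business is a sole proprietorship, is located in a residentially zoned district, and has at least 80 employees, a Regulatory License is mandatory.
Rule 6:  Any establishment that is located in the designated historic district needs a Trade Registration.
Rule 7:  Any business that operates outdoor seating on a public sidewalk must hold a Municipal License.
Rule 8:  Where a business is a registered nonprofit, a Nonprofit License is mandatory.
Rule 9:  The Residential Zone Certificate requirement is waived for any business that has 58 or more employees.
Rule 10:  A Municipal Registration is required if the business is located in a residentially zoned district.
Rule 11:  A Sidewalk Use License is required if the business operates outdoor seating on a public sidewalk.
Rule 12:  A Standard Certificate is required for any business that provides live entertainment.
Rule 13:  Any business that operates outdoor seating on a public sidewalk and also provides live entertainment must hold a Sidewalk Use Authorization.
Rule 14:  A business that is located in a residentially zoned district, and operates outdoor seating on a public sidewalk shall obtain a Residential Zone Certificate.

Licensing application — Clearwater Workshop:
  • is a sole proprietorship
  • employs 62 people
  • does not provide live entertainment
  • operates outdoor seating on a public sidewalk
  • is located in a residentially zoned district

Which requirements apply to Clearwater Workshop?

Municipal Authorization, Municipal License, Municipal Registration, Sidewalk Use License

Rule 1: is a sole proprietorship (not: is a registered nonprofit) → Sidewalk Use License exemption does not apply.
Rule 2: is located in a residentially zoned district (not: is located in the designated historic district) → Historic District Certificate not required.
Rule 3: employees 62 > 60; operates outdoor seating on a public sidewalk; is a sole proprietorship → Trade License not required.
Rule 4: employees 62 ≥ 55 → Municipal Authorization required.
Rule 5: is a sole proprietorship; is located in a residentially zoned district; employees 62 < 80 → Regulatory License not required.
Rule 6: is located in a residentially zoned district (not: is located in the designated historic district) → Trade Registration not required.
Rule 7: operates outdoor seating on a public sidewalk → Municipal License required.
Rule 8: is a sole proprietorship (not: is a registered nonprofit) → Nonprofit License not required.
Rule 9: employees 62 ≥ 58 → exempt from Residential Zone Certificate.
Rule 10: is located in a residentially zoned district → Municipal Registration required.
Rule 11: operates outdoor seating on a public sidewalk → Sidewalk Use License required.
Rule 12: does not provide live entertainment → Standard Certificate not required.
Rule 13: operates outdoor seating on a public sidewalk; does not provide live entertainment → Sidewalk Use Authorization not required.
Rule 14: is located in a residentially zoned district; operates outdoor seating on a public sidewalk → Residential Zone Certificate required.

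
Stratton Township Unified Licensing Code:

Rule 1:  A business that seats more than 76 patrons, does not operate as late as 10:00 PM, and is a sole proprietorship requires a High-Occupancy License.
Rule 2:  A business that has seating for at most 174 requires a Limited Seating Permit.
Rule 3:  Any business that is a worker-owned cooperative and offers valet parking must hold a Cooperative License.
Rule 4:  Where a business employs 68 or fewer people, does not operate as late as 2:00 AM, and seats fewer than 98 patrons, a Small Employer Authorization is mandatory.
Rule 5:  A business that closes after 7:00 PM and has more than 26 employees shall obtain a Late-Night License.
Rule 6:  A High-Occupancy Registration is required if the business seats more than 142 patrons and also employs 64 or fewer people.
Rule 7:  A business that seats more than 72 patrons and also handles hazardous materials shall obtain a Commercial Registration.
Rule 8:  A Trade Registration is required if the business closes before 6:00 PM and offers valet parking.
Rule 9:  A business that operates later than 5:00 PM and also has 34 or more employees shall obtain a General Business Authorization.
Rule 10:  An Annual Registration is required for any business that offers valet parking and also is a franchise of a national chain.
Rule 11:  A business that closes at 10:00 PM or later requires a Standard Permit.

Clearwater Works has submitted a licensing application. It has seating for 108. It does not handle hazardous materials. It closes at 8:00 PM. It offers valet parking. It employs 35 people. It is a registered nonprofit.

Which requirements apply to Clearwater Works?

General Business Authorization, Late-Night License, Limited Seating Permit

Rule 1: seating 108 > 76; closes 8:00 PM, at/before 10:00 PM; is a registered nonprofit (not: is a sole proprietorship) → High-Occupancy License not required.
Rule 2: seating 108 ≤ 174 → Limited Seating Permit required.
Rule 3: is a registered nonprofit (not: is a worker-owned cooperative); offers valet parking → Cooperative License not required.
Rule 4: employees 35 ≤ 68; closes 8:00 PM, at/before 2:00 AM; seating 108 ≥ 98 → Small Employer Authorization not required.
Rule 5: closes 8:00 PM, after 7:00 PM; employees 35 > 26 → Late-Night License required.
Rule 6: seating 108 ≤ 142; employees 35 ≤ 64 → High-Occupancy Registration not required.
Rule 7: seating 108 > 72; does not handle hazardous materials → Commercial Registration not required.
Rule 8: closes 8:00 PM, after 6:00 PM; offers valet parking → Trade Registration not required.
Rule 9: closes 8:00 PM, after 5:00 PM; employees 35 ≥ 34 → General Business Authorization required.
Rule 10: offers valet parking; is a registered nonprofit (not: is a franchise of a national chain) → Annual Registration not required.
Rule 11: closes 8:00 PM, at/before 10:00 PM → Standard Permit not required.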